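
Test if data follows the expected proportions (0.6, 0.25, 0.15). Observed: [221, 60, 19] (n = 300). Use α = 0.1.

Expected: [180.0, 75.0, 45.0]. χ² = 27.361. df = 2, critical = 4.605. Reject H₀.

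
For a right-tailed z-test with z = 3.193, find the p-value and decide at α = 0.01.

p = P(Z > 3.193) = 1 - Φ(3.193) ≈ 0.0007. Since p < 0.01, reject H₀ (significant) at α = 0.01.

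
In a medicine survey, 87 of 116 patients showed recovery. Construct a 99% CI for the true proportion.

p̂ = 0.75. CI = p̂ ± z*√(p̂(1-p̂)/n) = (0.646, 0.854)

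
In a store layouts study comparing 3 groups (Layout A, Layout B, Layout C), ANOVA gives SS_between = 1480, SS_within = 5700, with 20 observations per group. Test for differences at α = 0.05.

df_between = 2, df_within = 57. F = MS_between/MS_within = 740.0/100.0 = 7.4. F_crit ≈ 3.159. Reject H₀. At least one mean differs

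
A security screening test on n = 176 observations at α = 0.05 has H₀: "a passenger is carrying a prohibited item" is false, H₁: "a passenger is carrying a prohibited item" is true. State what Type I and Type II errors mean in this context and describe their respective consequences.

Type I (false positive): concluding that a passenger is carrying a prohibited item when it is not — detaining an innocent passenger — delay and inconvenience. Type II (false negative): failing to conclude that a passenger is carrying a prohibited item when it is — letting a prohibited item through — security breach. Which is costlier depends on domain priorities and is a judgement call rather than a statistical fact.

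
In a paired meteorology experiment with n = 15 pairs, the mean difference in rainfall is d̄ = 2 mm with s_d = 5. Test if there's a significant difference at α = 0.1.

t = d̄/(s_d/√n) = 2/(5/√15) = 1.549. df = 14, critical t = ±1.761. Fail to reject H₀.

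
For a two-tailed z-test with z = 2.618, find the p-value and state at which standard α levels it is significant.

p = 2·P(Z > |2.618|) = 2·(1 - Φ(2.618)) ≈ 0.0088. Significant at α = 0.1; Significant at α = 0.05; Significant at α = 0.01.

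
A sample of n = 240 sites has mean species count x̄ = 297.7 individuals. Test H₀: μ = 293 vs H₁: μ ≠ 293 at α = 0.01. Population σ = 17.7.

z = (x̄ - μ₀)/(σ/√n) = (297.7 - 293)/(17.7/√240) = 4.114. Critical value: ±2.576. Since |4.114| > 2.576, Reject H₀.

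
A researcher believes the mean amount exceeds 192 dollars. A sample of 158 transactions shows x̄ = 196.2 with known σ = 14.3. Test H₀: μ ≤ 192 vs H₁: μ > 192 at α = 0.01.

z = 3.692. Critical value: 2.33. Reject H₀.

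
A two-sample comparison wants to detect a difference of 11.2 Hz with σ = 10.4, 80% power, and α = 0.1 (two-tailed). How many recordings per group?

n per group = 2(z_α/2 + z_β)²σ²/d² = 2×(1.645 + 0.84)²×10.4²/11.2² = 10.6 → n = 11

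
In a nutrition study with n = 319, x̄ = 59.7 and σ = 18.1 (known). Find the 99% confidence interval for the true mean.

CI = x̄ ± z*(σ/√n) = 59.7 ± 2.576(18.1/√319) = 59.7 ± 2.61 = (57.09, 62.31)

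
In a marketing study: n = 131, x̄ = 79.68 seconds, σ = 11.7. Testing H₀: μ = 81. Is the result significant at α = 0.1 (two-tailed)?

z = (79.68 - 81)/(11.7/√131) = -1.291. Since |z| ≤ 1.645, not significant at α = 0.1.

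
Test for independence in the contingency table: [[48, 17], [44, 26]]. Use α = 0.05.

χ² = 1.875. df = 1, critical = 3.841. Fail to reject H₀. No evidence of dependence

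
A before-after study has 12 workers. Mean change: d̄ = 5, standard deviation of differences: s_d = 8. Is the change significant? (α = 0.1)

t = d̄/(s_d/√n) = 5/(8/√12) = 2.165. df = 11, critical t = ±1.796. Reject H₀.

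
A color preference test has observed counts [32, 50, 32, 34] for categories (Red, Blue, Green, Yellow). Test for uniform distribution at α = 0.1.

Expected = 37 each. χ² = Σ(O-E)²/E = 6.162. df = 3, critical value = 6.251. Fail to reject H₀.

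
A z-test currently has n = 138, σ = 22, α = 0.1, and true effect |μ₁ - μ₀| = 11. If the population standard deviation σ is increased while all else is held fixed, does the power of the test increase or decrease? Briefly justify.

Power decreases: a larger σ inflates the standard error σ/√n, pulling the sampling distribution under H₁ back toward the critical value.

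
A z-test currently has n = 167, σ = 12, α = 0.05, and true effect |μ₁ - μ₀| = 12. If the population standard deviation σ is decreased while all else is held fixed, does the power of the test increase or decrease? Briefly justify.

Power increases: a smaller σ shrinks the standard error σ/√n, moving the sampling distribution under H₁ further from the critical value.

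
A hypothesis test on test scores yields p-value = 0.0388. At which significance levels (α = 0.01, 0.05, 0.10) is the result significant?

p = 0.0388. Significant at: α = 0.05, 0.1.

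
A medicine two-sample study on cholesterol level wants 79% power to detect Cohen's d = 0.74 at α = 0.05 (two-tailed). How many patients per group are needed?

z_{α/2} = 1.96, z_β = Φ⁻¹(0.79) = 0.806. For medium effect (d = 0.74): n per group = 2(z_{α/2} + z_β)²/d² = 2(1.96 + 0.806)²/0.74² = 27.9 → 28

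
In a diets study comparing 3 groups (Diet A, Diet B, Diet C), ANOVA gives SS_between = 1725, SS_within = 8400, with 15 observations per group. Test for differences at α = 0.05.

df_between = 2, df_within = 42. F = MS_between/MS_within = 862.5/200.0 = 4.312. F_crit ≈ 3.22. Reject H₀. At least one mean differs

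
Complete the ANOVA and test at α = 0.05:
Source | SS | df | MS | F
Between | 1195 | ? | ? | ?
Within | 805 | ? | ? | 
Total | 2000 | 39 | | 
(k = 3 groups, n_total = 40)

df_between = 2, df_within = 37. MS_between = 597.5, MS_within = 21.76. F = 27.463, F_crit ≈ 3.252. Reject H₀.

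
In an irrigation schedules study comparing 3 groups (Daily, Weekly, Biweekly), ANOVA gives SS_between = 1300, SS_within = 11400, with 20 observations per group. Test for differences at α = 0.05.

df_between = 2, df_within = 57. F = MS_between/MS_within = 650.0/200.0 = 3.25. F_crit ≈ 3.159. Reject H₀. At least one mean differs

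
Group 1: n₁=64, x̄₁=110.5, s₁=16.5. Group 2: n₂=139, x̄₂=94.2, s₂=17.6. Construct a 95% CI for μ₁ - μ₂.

Difference = 16.3. SE = √(16.5²/64 + 17.6²/139) = 2.546. CI = (11.31, 21.29)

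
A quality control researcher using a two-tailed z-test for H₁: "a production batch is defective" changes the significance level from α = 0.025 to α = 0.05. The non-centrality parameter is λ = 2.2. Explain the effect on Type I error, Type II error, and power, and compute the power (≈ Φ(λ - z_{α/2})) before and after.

Increasing α from 0.025 to 0.05:
• Type I error rate increases (α is the Type I rate by definition).
• Critical value moves from z_{α/2} = 2.241 to 1.96, so power = Φ(λ - z_{α/2}) goes from Φ(2.2 - 2.241) = 0.484 to Φ(2.2 - 1.96) = 0.595.
• Type II error rate β = 1 - power therefore decreases (0.516 → 0.405).
Appropriate when false negatives are costly — here, shipping a defective batch — faulty products reach customers.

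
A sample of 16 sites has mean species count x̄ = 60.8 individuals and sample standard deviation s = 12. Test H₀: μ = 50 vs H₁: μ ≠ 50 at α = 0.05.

t = (x̄ - μ₀)/(s/√n) = (60.8 - 50)/(12/√16) = 3.6. df = 15, critical t = ±2.131. Reject H₀.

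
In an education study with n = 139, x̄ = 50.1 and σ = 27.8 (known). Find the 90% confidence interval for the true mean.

CI = x̄ ± z*(σ/√n) = 50.1 ± 1.645(27.8/√139) = 50.1 ± 3.88 = (46.22, 53.98)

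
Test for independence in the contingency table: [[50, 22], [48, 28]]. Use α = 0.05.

χ² = 0.653. df = 1, critical = 3.841. Fail to reject H₀. No evidence of dependence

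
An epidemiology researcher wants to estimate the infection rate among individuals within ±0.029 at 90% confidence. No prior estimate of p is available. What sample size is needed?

Conservative approach: use p = 0.5 (maximizes p(1-p) = 0.25). n = z²(0.25)/E² = 1.645²×0.25/0.029² = 804.4 → n = 805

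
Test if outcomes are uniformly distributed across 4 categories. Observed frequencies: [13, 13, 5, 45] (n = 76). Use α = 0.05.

Expected = 19 each. χ² = Σ(O-E)²/E = 49.684. df = 3, critical value = 7.815. Reject H₀.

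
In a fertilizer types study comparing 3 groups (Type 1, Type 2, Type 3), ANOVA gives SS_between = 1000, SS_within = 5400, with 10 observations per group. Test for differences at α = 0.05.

df_between = 2, df_within = 27. F = MS_between/MS_within = 500.0/200.0 = 2.5. F_crit ≈ 3.354. Fail to reject H₀.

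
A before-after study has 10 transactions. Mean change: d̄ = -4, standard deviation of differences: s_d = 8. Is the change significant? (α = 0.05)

t = d̄/(s_d/√n) = -4/(8/√10) = -1.581. df = 9, critical t = ±2.262. Fail to reject H₀.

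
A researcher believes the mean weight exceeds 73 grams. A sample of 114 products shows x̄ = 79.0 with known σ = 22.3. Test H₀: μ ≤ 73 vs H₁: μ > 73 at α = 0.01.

z = 2.873. Critical value: 2.33. Reject H₀.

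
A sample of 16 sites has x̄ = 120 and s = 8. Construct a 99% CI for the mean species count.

CI = x̄ ± t*(s/√n) = 120 ± 2.947(8/√16) = (114.11, 125.89)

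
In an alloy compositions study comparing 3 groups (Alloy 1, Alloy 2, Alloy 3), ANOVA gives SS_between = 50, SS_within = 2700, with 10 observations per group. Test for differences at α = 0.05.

df_between = 2, df_within = 27. F = MS_between/MS_within = 25.0/100.0 = 0.25. F_crit ≈ 3.354. Fail to reject H₀.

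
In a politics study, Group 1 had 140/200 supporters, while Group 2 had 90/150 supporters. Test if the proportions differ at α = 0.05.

p̂₁ = 0.7, p̂₂ = 0.6, pooled p̂ = 0.657. z = 1.95. Critical: ±1.96. Fail to reject H₀.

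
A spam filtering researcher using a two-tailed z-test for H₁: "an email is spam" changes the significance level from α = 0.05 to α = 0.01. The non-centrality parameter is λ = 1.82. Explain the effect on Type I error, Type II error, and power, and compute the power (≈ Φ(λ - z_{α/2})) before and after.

Decreasing α from 0.05 to 0.01:
• Type I error rate decreases (α is the Type I rate by definition).
• Critical value moves from z_{α/2} = 1.96 to 2.576, so power = Φ(λ - z_{α/2}) goes from Φ(1.82 - 1.96) = 0.444 to Φ(1.82 - 2.576) = 0.225.
• Type II error rate β = 1 - power therefore increases (0.556 → 0.775).
Appropriate when false positives are costly — here, a legitimate email is sent to the spam folder and the user misses it.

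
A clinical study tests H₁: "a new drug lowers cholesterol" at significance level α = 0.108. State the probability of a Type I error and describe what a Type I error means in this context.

P(Type I error) = α = 0.108. A Type I error is rejecting H₀ when H₀ is actually true (false positive) — here, concluding that a new drug lowers cholesterol when in fact this is not the case. Consequence: approving an ineffective drug — patients take a useless medication and may skip effective alternatives.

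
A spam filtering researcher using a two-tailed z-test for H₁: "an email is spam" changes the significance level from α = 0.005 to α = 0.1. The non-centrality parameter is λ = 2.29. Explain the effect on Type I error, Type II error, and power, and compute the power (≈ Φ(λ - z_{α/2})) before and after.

Increasing α from 0.005 to 0.1:
• Type I error rate increases (α is the Type I rate by definition).
• Critical value moves from z_{α/2} = 2.807 to 1.645, so power = Φ(λ - z_{α/2}) goes from Φ(2.29 - 2.807) = 0.303 to Φ(2.29 - 1.645) = 0.741.
• Type II error rate β = 1 - power therefore decreases (0.697 → 0.259).
Appropriate when false negatives are costly — here, a spam email lands in the inbox.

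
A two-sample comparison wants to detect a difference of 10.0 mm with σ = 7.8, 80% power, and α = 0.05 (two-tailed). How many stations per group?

n per group = 2(z_α/2 + z_β)²σ²/d² = 2×(1.96 + 0.84)²×7.8²/10.0² = 9.5 → n = 10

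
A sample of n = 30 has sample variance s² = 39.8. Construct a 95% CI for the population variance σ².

df = 29. χ²_{0.025} = 45.722, χ²_{0.975} = 16.047. CI for σ² = ((n-1)s²/χ²_{α/2}, (n-1)s²/χ²_{1-α/2}) = (29·39.8/45.722, 29·39.8/16.047) = (25.24, 71.93)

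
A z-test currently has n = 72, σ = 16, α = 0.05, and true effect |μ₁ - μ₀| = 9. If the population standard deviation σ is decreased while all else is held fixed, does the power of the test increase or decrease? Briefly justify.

Power increases: a smaller σ shrinks the standard error σ/√n, moving the sampling distribution under H₁ further from the critical value.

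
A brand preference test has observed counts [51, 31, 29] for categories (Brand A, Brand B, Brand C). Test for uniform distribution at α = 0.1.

Expected = 37 each. χ² = Σ(O-E)²/E = 8.0. df = 2, critical value = 4.605. Reject H₀.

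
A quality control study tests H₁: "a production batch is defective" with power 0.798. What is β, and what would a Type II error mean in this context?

β = 1 - power = 1 - 0.798 = 0.202. A Type II error is failing to reject H₀ when H₀ is false (false negative) — here, failing to conclude that a production batch is defective when in fact it is true. Consequence: shipping a defective batch — faulty products reach customers.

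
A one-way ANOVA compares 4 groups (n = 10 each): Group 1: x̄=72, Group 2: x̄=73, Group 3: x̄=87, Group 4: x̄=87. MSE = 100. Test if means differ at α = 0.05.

Grand mean = 79.75. SS_between = 2107.5, MS_between = 702.5. F = 7.025, F_crit ≈ 2.866. Reject H₀.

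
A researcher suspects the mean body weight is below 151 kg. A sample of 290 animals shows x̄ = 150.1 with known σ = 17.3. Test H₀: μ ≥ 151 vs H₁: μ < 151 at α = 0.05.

z = -0.886. Critical value: -1.645. Fail to reject H₀.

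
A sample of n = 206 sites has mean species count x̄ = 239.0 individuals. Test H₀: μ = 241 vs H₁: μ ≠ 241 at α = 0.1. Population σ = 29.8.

z = (x̄ - μ₀)/(σ/√n) = (239.0 - 241)/(29.8/√206) = -0.963. Critical value: ±1.645. Since |-0.963| ≤ 1.645, Fail to reject H₀.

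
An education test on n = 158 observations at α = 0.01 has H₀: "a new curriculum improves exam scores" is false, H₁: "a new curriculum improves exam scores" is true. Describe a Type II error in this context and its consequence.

Type II error: failing to reject H₀ when it is false — concluding that a new curriculum improves exam scores is not supported when in fact it is. Consequence: keeping the old curriculum when the new one would have helped students.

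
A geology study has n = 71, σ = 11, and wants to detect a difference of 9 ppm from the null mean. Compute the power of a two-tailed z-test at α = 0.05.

SE = σ/√n = 11/√71 = 1.305. Non-centrality λ = d/SE = 9/1.305 = 6.894. Power ≈ Φ(λ - z_{α/2}) = Φ(6.894 - 1.96) = Φ(4.934) = 1.0.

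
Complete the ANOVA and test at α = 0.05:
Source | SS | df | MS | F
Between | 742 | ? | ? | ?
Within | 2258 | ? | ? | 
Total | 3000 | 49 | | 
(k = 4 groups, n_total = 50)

df_between = 3, df_within = 46. MS_between = 247.33, MS_within = 49.09. F = 5.039, F_crit ≈ 2.807. Reject H₀.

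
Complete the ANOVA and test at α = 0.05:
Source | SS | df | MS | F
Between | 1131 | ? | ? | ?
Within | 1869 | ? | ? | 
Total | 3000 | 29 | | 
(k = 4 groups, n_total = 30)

df_between = 3, df_within = 26. MS_between = 377.0, MS_within = 71.88. F = 5.245, F_crit ≈ 2.975. Reject H₀.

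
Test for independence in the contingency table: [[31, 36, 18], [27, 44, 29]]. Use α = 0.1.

χ² = 2.45. df = 2, critical = 4.605. Fail to reject H₀. No evidence of dependence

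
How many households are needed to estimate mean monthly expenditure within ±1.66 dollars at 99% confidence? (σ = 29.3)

n = (z*σ/E)² = (2.576×29.3/1.66)² = 2067.3 → n = 2068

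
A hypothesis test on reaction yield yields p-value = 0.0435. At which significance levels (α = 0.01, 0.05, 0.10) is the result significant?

p = 0.0435. Significant at: α = 0.05, 0.1.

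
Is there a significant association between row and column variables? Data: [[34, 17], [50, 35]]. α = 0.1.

χ² = 0.83. df = 1, critical = 2.706. Fail to reject H₀. No evidence of dependence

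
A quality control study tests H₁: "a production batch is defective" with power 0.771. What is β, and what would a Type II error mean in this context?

β = 1 - power = 1 - 0.771 = 0.229. A Type II error is failing to reject H₀ when H₀ is false (false negative) — here, failing to conclude that a production batch is defective when in fact it is true. Consequence: shipping a defective batch — faulty products reach customers.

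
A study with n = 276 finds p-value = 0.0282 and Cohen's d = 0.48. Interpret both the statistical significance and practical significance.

Statistically significant (p = 0.0282 < 0.05). Cohen's d = 0.48 indicates a small effect size. Both statistical and practical significance should be considered.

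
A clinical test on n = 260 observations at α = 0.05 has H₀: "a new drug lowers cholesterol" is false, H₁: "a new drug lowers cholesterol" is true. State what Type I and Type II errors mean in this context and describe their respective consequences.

Type I (false positive): concluding that a new drug lowers cholesterol when it is not — approving an ineffective drug — patients take a useless medication and may skip effective alternatives. Type II (false negative): failing to conclude that a new drug lowers cholesterol when it is — shelving an effective drug — patients miss out on a treatment that would have helped. Which is costlier depends on domain priorities and is a judgement call rather than a statistical fact.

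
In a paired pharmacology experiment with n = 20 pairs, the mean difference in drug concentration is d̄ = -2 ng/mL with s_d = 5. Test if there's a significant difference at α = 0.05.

t = d̄/(s_d/√n) = -2/(5/√20) = -1.789. df = 19, critical t = ±2.093. Fail to reject H₀.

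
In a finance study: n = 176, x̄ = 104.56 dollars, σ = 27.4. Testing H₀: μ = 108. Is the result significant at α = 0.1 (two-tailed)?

z = (104.56 - 108)/(27.4/√176) = -1.666. Since |z| > 1.645, significant at α = 0.1.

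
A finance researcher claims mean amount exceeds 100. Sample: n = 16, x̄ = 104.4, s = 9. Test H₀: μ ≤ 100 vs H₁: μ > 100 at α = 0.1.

t = (104.4 - 100)/(9/√16) = 1.956, df = 15. Critical t = 1.341. Reject H₀.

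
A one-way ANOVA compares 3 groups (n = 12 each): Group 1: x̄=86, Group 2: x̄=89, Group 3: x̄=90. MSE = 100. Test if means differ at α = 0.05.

Grand mean = 88.33. SS_between = 104.0, MS_between = 52.0. F = 0.52, F_crit ≈ 3.285. Fail to reject H₀.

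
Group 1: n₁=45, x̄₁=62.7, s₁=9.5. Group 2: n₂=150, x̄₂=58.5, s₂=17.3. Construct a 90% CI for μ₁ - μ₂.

Difference = 4.2. SE = √(9.5²/45 + 17.3²/150) = 2.0. CI = (0.91, 7.49)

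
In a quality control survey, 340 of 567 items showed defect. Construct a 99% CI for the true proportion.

p̂ = 0.6. CI = p̂ ± z*√(p̂(1-p̂)/n) = (0.547, 0.653)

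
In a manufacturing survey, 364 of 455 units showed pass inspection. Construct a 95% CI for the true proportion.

p̂ = 0.8. CI = p̂ ± z*√(p̂(1-p̂)/n) = (0.763, 0.837)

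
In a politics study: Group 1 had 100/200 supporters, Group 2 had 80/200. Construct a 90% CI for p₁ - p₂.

p̂₁ = 0.5, p̂₂ = 0.4. Difference = 0.1. CI = (0.019, 0.181)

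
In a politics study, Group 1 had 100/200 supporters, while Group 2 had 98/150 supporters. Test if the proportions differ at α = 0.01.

p̂₁ = 0.5, p̂₂ = 0.653, pooled p̂ = 0.566. z = -2.864. Critical: ±2.576. Reject H₀.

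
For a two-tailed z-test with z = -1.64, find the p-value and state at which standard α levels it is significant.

p = 2·P(Z > |-1.64|) = 2·(1 - Φ(1.64)) ≈ 0.101. Not significant at any standard level.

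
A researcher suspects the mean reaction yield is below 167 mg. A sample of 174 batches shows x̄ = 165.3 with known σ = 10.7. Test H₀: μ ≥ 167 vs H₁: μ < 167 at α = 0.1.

z = -2.096. Critical value: -1.28. Reject H₀.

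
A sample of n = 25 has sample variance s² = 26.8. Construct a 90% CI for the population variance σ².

df = 24. χ²_{0.05} = 36.415, χ²_{0.95} = 13.848. CI for σ² = ((n-1)s²/χ²_{α/2}, (n-1)s²/χ²_{1-α/2}) = (24·26.8/36.415, 24·26.8/13.848) = (17.66, 46.45)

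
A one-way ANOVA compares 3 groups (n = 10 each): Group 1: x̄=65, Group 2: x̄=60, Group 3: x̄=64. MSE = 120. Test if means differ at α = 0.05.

Grand mean = 63.0. SS_between = 140.0, MS_between = 70.0. F = 0.583, F_crit ≈ 3.354. Fail to reject H₀.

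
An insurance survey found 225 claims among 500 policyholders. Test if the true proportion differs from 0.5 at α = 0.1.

p̂ = 0.45, p₀ = 0.5. z = (p̂ - p₀)/√(p₀(1-p₀)/n) = -2.236. Critical: ±1.645. Reject H₀.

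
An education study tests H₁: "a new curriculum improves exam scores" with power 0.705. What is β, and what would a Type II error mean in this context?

β = 1 - power = 1 - 0.705 = 0.295. A Type II error is failing to reject H₀ when H₀ is false (false negative) — here, failing to conclude that a new curriculum improves exam scores when in fact it is true. Consequence: keeping the old curriculum when the new one would have helped students.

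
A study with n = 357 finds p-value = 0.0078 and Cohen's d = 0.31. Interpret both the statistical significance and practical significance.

Statistically significant (p = 0.0078 < 0.05). Cohen's d = 0.31 indicates a small effect size. Both statistical and practical significance should be considered.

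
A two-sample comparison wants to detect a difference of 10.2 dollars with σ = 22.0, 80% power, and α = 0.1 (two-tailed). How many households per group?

n per group = 2(z_α/2 + z_β)²σ²/d² = 2×(1.645 + 0.84)²×22.0²/10.2² = 57.5 → n = 58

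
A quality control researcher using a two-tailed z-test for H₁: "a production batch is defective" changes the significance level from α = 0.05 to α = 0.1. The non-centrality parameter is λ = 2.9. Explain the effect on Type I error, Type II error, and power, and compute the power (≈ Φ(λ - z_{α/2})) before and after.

Increasing α from 0.05 to 0.1:
• Type I error rate increases (α is the Type I rate by definition).
• Critical value moves from z_{α/2} = 1.96 to 1.645, so power = Φ(λ - z_{α/2}) goes from Φ(2.9 - 1.96) = 0.826 to Φ(2.9 - 1.645) = 0.895.
• Type II error rate β = 1 - power therefore decreases (0.174 → 0.105).
Appropriate when false negatives are costly — here, shipping a defective batch — faulty products reach customers.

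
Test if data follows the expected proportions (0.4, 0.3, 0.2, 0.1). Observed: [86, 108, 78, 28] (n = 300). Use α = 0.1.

Expected: [120.0, 90.0, 60.0, 30.0]. χ² = 18.767. df = 3, critical = 6.251. Reject H₀.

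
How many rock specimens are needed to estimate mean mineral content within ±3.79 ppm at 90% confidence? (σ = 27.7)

n = (z*σ/E)² = (1.645×27.7/3.79)² = 144.5 → n = 145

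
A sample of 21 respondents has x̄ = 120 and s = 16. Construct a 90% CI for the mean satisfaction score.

CI = x̄ ± t*(s/√n) = 120 ± 1.725(16/√21) = (113.98, 126.02)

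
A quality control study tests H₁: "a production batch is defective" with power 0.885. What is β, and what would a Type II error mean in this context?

β = 1 - power = 1 - 0.885 = 0.115. A Type II error is failing to reject H₀ when H₀ is false (false negative) — here, failing to conclude that a production batch is defective when in fact it is true. Consequence: shipping a defective batch — faulty products reach customers.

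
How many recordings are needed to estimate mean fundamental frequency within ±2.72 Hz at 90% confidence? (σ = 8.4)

n = (z*σ/E)² = (1.645×8.4/2.72)² = 25.8 → n = 26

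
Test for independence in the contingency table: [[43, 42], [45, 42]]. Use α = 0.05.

χ² = 0.022. df = 1, critical = 3.841. Fail to reject H₀. No evidence of dependence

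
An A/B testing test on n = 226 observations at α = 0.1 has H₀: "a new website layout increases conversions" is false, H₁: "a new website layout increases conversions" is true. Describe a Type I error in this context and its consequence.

Type I error: rejecting H₀ when it is true — concluding that a new website layout increases conversions when in fact it is not. Consequence: rolling out a layout that doesn't actually help — wasted engineering effort.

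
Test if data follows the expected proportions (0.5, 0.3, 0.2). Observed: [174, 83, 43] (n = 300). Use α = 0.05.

Expected: [150.0, 90.0, 60.0]. χ² = 9.201. df = 2, critical = 5.991. Reject H₀.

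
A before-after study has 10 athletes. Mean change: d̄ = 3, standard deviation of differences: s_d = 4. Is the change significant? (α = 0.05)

t = d̄/(s_d/√n) = 3/(4/√10) = 2.372. df = 9, critical t = ±2.262. Reject H₀.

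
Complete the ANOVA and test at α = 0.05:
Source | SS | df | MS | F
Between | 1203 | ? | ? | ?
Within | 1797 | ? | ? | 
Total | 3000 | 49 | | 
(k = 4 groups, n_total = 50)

df_between = 3, df_within = 46. MS_between = 401.0, MS_within = 39.07. F = 10.265, F_crit ≈ 2.807. Reject H₀.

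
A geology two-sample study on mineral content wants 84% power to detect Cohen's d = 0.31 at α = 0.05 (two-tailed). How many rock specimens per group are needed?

z_{α/2} = 1.96, z_β = Φ⁻¹(0.84) = 0.994. For small effect (d = 0.31): n per group = 2(z_{α/2} + z_β)²/d² = 2(1.96 + 0.994)²/0.31² = 181.6 → 182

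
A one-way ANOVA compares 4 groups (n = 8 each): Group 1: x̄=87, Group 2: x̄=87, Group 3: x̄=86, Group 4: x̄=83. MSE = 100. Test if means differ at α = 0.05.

Grand mean = 85.75. SS_between = 86.0, MS_between = 28.67. F = 0.287, F_crit ≈ 2.947. Fail to reject H₀.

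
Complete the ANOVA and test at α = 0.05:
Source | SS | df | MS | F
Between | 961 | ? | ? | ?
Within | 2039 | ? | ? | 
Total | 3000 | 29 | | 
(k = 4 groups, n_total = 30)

df_between = 3, df_within = 26. MS_between = 320.33, MS_within = 78.42. F = 4.085, F_crit ≈ 2.975. Reject H₀.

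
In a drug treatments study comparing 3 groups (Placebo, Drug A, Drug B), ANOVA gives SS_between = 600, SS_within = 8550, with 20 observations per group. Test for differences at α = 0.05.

df_between = 2, df_within = 57. F = MS_between/MS_within = 300.0/150.0 = 2.0. F_crit ≈ 3.159. Fail to reject H₀.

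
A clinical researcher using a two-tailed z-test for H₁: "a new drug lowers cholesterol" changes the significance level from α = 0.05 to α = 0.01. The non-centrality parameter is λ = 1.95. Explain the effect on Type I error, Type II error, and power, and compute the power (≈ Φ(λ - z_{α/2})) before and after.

Decreasing α from 0.05 to 0.01:
• Type I error rate decreases (α is the Type I rate by definition).
• Critical value moves from z_{α/2} = 1.96 to 2.576, so power = Φ(λ - z_{α/2}) goes from Φ(1.95 - 1.96) = 0.496 to Φ(1.95 - 2.576) = 0.266.
• Type II error rate β = 1 - power therefore increases (0.504 → 0.734).
Appropriate when false positives are costly — here, approving an ineffective drug — patients take a useless medication and may skip effective alternatives.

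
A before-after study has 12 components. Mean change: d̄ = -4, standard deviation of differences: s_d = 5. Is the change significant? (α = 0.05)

t = d̄/(s_d/√n) = -4/(5/√12) = -2.771. df = 11, critical t = ±2.201. Reject H₀.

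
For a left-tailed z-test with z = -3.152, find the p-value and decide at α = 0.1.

p = P(Z < -3.152) = Φ(-3.152) ≈ 0.0008. Since p < 0.1, reject H₀ (significant) at α = 0.1.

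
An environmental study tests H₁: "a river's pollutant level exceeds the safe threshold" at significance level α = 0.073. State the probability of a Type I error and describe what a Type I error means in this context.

P(Type I error) = α = 0.073. A Type I error is rejecting H₀ when H₀ is actually true (false positive) — here, concluding that a river's pollutant level exceeds the safe threshold when in fact this is not the case. Consequence: shutting down a compliant factory unnecessarily.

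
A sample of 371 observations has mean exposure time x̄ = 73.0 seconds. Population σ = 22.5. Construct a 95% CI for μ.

CI = x̄ ± z*(σ/√n) = 73.0 ± 1.96(22.5/√371) = 73.0 ± 2.29 = (70.71, 75.29)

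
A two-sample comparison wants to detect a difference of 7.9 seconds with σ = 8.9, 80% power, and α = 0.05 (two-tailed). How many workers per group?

n per group = 2(z_α/2 + z_β)²σ²/d² = 2×(1.96 + 0.84)²×8.9²/7.9² = 19.9 → n = 20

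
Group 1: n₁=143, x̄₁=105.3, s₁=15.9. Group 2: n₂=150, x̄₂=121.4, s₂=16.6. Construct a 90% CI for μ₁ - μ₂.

Difference = -16.1. SE = √(15.9²/143 + 16.6²/150) = 1.899. CI = (-19.22, -12.98)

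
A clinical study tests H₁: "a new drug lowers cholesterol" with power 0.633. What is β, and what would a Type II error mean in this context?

β = 1 - power = 1 - 0.633 = 0.367. A Type II error is failing to reject H₀ when H₀ is false (false negative) — here, failing to conclude that a new drug lowers cholesterol when in fact it is true. Consequence: shelving an effective drug — patients miss out on a treatment that would have helped.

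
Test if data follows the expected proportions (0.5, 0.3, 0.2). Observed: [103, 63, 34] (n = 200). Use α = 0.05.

Expected: [100.0, 60.0, 40.0]. χ² = 1.14. df = 2, critical = 5.991. Fail to reject H₀.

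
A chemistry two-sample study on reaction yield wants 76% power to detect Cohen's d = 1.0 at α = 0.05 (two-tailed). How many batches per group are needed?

z_{α/2} = 1.96, z_β = Φ⁻¹(0.76) = 0.706. For large effect (d = 1.0): n per group = 2(z_{α/2} + z_β)²/d² = 2(1.96 + 0.706)²/1.0² = 14.2 → 15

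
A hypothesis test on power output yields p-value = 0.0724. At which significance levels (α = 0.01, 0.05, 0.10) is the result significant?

p = 0.0724. Significant at: α = 0.1.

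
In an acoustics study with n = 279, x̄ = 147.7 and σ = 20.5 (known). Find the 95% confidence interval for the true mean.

CI = x̄ ± z*(σ/√n) = 147.7 ± 1.96(20.5/√279) = 147.7 ± 2.41 = (145.29, 150.11)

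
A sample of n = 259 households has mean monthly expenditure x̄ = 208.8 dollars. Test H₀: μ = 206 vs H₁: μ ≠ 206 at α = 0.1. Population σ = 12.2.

z = (x̄ - μ₀)/(σ/√n) = (208.8 - 206)/(12.2/√259) = 3.694. Critical value: ±1.645. Since |3.694| > 1.645, Reject H₀.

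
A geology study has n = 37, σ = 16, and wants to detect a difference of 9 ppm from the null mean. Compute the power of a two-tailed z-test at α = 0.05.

SE = σ/√n = 16/√37 = 2.63. Non-centrality λ = d/SE = 9/2.63 = 3.422. Power ≈ Φ(λ - z_{α/2}) = Φ(3.422 - 1.96) = Φ(1.462) = 0.928.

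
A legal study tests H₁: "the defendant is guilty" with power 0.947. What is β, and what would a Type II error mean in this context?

β = 1 - power = 1 - 0.947 = 0.053. A Type II error is failing to reject H₀ when H₀ is false (false negative) — here, failing to conclude that the defendant is guilty when in fact it is true. Consequence: acquitting a guilty person.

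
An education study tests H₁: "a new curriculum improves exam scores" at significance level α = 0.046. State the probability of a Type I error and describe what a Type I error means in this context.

P(Type I error) = α = 0.046. A Type I error is rejecting H₀ when H₀ is actually true (false positive) — here, concluding that a new curriculum improves exam scores when in fact this is not the case. Consequence: adopting a curriculum that gives no real benefit — disruption for nothing.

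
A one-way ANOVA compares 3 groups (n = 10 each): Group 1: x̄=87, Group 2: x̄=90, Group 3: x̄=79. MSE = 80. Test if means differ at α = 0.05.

Grand mean = 85.33. SS_between = 646.67, MS_between = 323.33. F = 4.042, F_crit ≈ 3.354. Reject H₀.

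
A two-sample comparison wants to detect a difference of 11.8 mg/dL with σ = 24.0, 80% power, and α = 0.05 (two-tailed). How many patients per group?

n per group = 2(z_α/2 + z_β)²σ²/d² = 2×(1.96 + 0.84)²×24.0²/11.8² = 64.9 → n = 65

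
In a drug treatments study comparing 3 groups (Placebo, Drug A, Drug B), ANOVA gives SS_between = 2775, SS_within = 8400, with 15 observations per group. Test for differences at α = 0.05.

df_between = 2, df_within = 42. F = MS_between/MS_within = 1387.5/200.0 = 6.938. F_crit ≈ 3.22. Reject H₀. At least one mean differs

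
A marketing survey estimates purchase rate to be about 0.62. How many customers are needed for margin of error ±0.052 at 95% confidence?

n = z²p(1-p)/E² = 1.96²×0.62×0.38/0.052² = 334.7 → n = 335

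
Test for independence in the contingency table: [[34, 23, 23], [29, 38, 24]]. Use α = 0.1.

χ² = 3.413. df = 2, critical = 4.605. Fail to reject H₀. No evidence of dependence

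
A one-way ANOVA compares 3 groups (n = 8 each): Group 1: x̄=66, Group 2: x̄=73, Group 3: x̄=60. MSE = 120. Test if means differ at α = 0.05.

Grand mean = 66.33. SS_between = 677.33, MS_between = 338.67. F = 2.822, F_crit ≈ 3.467. Fail to reject H₀.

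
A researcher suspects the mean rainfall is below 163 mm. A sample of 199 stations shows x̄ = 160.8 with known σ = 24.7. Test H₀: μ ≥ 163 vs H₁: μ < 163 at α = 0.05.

z = -1.256. Critical value: -1.645. Fail to reject H₀.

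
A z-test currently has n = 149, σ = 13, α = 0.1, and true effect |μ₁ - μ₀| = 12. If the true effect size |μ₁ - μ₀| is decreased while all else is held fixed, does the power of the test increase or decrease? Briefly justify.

Power decreases: a smaller true effect decreases the non-centrality λ = |μ₁ - μ₀|/(σ/√n).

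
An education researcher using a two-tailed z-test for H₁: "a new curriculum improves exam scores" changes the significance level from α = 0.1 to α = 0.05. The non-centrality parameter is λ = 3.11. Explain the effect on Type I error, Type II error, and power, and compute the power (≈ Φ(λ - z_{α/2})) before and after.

Decreasing α from 0.1 to 0.05:
• Type I error rate decreases (α is the Type I rate by definition).
• Critical value moves from z_{α/2} = 1.645 to 1.96, so power = Φ(λ - z_{α/2}) goes from Φ(3.11 - 1.645) = 0.929 to Φ(3.11 - 1.96) = 0.875.
• Type II error rate β = 1 - power therefore increases (0.071 → 0.125).
Appropriate when false positives are costly — here, adopting a curriculum that gives no real benefit — disruption for nothing.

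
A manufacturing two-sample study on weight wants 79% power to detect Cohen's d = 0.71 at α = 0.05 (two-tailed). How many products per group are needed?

z_{α/2} = 1.96, z_β = Φ⁻¹(0.79) = 0.806. For medium effect (d = 0.71): n per group = 2(z_{α/2} + z_β)²/d² = 2(1.96 + 0.806)²/0.71² = 30.4 → 31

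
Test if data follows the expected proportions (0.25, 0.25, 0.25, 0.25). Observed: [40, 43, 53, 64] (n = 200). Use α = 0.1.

Expected: [50.0, 50.0, 50.0, 50.0]. χ² = 7.08. df = 3, critical = 6.251. Reject H₀.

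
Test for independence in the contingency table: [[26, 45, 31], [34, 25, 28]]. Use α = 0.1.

χ² = 5.779. df = 2, critical = 4.605. Reject H₀. Variables are dependent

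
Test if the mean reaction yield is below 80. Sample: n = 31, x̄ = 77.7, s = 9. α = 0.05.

t = (77.7 - 80)/(9/√31) = -1.423, df = 30. Critical t = -1.697. Fail to reject H₀.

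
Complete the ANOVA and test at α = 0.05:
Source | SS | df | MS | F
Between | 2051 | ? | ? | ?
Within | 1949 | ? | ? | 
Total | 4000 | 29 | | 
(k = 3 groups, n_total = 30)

df_between = 2, df_within = 27. MS_between = 1025.5, MS_within = 72.19. F = 14.207, F_crit ≈ 3.354. Reject H₀.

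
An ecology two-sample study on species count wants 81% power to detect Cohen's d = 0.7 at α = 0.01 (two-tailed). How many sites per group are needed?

z_{α/2} = 2.576, z_β = Φ⁻¹(0.81) = 0.878. For medium effect (d = 0.7): n per group = 2(z_{α/2} + z_β)²/d² = 2(2.576 + 0.878)²/0.7² = 48.7 → 49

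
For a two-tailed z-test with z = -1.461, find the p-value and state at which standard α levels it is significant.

p = 2·P(Z > |-1.461|) = 2·(1 - Φ(1.461)) ≈ 0.144. Not significant at any standard level.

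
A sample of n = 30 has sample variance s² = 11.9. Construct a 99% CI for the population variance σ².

df = 29. χ²_{0.005} = 52.336, χ²_{0.995} = 13.121. CI for σ² = ((n-1)s²/χ²_{α/2}, (n-1)s²/χ²_{1-α/2}) = (29·11.9/52.336, 29·11.9/13.121) = (6.59, 26.3)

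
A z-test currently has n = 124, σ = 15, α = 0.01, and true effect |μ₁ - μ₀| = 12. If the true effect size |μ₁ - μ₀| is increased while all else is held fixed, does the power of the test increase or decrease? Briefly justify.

Power increases: a larger true effect increases the non-centrality λ = |μ₁ - μ₀|/(σ/√n).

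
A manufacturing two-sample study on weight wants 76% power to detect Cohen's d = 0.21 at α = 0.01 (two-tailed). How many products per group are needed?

z_{α/2} = 2.576, z_β = Φ⁻¹(0.76) = 0.706. For small effect (d = 0.21): n per group = 2(z_{α/2} + z_β)²/d² = 2(2.576 + 0.706)²/0.21² = 488.5 → 489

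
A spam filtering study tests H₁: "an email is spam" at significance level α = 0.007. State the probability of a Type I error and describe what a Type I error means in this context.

P(Type I error) = α = 0.007. A Type I error is rejecting H₀ when H₀ is actually true (false positive) — here, concluding that an email is spam when in fact this is not the case. Consequence: a legitimate email is sent to the spam folder and the user misses it.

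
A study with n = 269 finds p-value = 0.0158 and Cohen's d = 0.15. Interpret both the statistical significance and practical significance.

Statistically significant (p = 0.0158 < 0.05). Cohen's d = 0.15 indicates a very small effect size. Both statistical and practical significance should be considered.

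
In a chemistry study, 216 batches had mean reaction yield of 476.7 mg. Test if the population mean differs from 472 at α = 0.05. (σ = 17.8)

z = (x̄ - μ₀)/(σ/√n) = (476.7 - 472)/(17.8/√216) = 3.881. Critical value: ±1.96. Since |3.881| > 1.96, Reject H₀.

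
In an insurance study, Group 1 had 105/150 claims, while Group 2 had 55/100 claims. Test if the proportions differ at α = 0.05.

p̂₁ = 0.7, p̂₂ = 0.55, pooled p̂ = 0.64. z = 2.421. Critical: ±1.96. Reject H₀.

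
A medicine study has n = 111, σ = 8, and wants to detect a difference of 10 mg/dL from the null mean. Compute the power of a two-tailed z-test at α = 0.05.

SE = σ/√n = 8/√111 = 0.759. Non-centrality λ = d/SE = 10/0.759 = 13.17. Power ≈ Φ(λ - z_{α/2}) = Φ(13.17 - 1.96) = Φ(11.21) = 1.0.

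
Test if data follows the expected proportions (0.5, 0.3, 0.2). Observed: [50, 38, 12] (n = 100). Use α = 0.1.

Expected: [50.0, 30.0, 20.0]. χ² = 5.333. df = 2, critical = 4.605. Reject H₀.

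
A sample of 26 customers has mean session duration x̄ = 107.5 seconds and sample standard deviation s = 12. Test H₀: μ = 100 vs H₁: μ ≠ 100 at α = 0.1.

t = (x̄ - μ₀)/(s/√n) = (107.5 - 100)/(12/√26) = 3.187. df = 25, critical t = ±1.708. Reject H₀.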